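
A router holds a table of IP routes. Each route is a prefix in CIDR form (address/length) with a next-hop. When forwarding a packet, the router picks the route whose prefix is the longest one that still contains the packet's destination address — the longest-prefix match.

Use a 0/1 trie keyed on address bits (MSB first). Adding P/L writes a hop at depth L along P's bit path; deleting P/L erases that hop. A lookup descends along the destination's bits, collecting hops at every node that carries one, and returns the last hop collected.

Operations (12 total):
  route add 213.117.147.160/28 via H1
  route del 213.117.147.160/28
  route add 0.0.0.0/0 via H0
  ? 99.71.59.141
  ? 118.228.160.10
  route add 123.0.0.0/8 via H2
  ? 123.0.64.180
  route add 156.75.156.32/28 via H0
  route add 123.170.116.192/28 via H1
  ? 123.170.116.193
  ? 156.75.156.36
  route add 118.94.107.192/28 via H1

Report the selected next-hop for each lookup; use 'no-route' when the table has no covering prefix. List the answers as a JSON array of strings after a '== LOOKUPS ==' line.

Trace:
  + 213.117.147.160/28 (H1) depth=28
  - 213.117.147.160/28 clear@28
  + 0.0.0.0/0 (H0) depth=0
  Q 99.71.59.141: descend ε ; hops seen [H0] ; pick H0
  Q 118.228.160.10: descend ε ; hops seen [H0] ; pick H0
  + 123.0.0.0/8 (H2) depth=8
  Q 123.0.64.180: descend 01111011 ; hops seen [H0,H2] ; pick H2
  + 156.75.156.32/28 (H0) depth=28
  + 123.170.116.192/28 (H1) depth=28
  Q 123.170.116.193: descend 0111101110101010011101001100 ; hops seen [H0,H2,H1] ; pick H1
  Q 156.75.156.36: descend 1001110001001011100111000010 ; hops seen [H0,H0] ; pick H0
  + 118.94.107.192/28 (H1) depth=28

== LOOKUPS ==
["H0","H0","H2","H1","H0"]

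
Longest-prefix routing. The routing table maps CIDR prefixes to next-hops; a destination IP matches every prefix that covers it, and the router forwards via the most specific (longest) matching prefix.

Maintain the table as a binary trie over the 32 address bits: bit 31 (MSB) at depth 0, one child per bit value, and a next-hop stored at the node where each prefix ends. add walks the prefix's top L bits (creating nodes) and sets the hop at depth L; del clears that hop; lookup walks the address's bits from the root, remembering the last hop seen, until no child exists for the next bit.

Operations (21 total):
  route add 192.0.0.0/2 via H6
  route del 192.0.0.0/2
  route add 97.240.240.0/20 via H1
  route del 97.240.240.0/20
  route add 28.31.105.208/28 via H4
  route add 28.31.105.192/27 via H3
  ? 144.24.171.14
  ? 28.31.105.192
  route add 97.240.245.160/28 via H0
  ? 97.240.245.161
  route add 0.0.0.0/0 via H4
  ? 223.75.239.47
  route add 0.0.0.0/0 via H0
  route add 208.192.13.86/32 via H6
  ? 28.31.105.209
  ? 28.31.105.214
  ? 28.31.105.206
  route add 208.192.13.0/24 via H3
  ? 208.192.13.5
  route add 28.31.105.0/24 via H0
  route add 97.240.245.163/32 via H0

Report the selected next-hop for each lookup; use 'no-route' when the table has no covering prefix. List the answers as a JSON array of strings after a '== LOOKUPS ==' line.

Process each operation:
  add 192.0.0.0/2 -> H6 at depth 2
  del 192.0.0.0/2 (clear depth 2)
  add 97.240.240.0/20 -> H1 at depth 20
  del 97.240.240.0/20 (clear depth 20)
  add 28.31.105.208/28 -> H4 at depth 28
  add 28.31.105.192/27 -> H3 at depth 27
  Q 144.24.171.14: descend 1 ; hops seen [∅] ; pick no-route
  Q 28.31.105.192: descend 000111000001111101101001110 ; hops seen [H3] ; pick H3
  add 97.240.245.160/28 -> H0 at depth 28
  Q 97.240.245.161: descend 0110000111110000111101011010 ; hops seen [H0] ; pick H0
  add 0.0.0.0/0 -> H4 at depth 0
  Q 223.75.239.47: descend 11 ; hops seen [H4] ; pick H4
  add 0.0.0.0/0 -> H0 at depth 0
  add 208.192.13.86/32 -> H6 at depth 32
  Q 28.31.105.209: descend 0001110000011111011010011101 ; hops seen [H0,H3,H4] ; pick H4
  Q 28.31.105.214: descend 0001110000011111011010011101 ; hops seen [H0,H3,H4] ; pick H4
  Q 28.31.105.206: descend 000111000001111101101001110 ; hops seen [H0,H3] ; pick H3
  add 208.192.13.0/24 -> H3 at depth 24
  Q 208.192.13.5: descend 1101000011000000000011010 ; hops seen [H0,H3] ; pick H3
  add 28.31.105.0/24 -> H0 at depth 24
  add 97.240.245.163/32 -> H0 at depth 32

== LOOKUPS ==
["no-route","H3","H0","H4","H4","H4","H3","H3"]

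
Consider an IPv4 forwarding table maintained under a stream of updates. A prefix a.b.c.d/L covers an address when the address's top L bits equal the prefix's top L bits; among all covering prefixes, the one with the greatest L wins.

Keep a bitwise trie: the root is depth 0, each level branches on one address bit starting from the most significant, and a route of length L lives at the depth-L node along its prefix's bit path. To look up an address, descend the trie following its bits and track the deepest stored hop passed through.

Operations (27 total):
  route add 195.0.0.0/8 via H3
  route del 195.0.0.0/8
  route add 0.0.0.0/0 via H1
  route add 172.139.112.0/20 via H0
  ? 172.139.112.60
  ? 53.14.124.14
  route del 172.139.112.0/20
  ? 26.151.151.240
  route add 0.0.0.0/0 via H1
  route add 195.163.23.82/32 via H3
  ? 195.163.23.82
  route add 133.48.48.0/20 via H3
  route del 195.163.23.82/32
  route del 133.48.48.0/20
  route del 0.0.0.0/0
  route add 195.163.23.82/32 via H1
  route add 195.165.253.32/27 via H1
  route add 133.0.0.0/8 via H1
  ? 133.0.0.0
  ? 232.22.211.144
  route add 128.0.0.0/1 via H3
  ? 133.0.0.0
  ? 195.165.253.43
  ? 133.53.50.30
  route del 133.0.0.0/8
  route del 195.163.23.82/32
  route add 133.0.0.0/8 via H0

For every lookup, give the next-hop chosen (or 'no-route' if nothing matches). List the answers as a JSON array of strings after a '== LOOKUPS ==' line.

Process each operation:
  add 195.0.0.0/8 -> H3 at depth 8
  del 195.0.0.0/8 (clear depth 8)
  add 0.0.0.0/0 -> H1 at depth 0
  add 172.139.112.0/20 -> H0 at depth 20
  Q 172.139.112.60: descend 10101100100010110111 ; hops seen [H1,H0] ; pick H0
  Q 53.14.124.14: descend ε ; hops seen [H1] ; pick H1
  del 172.139.112.0/20 (clear depth 20)
  Q 26.151.151.240: descend ε ; hops seen [H1] ; pick H1
  add 0.0.0.0/0 -> H1 at depth 0
  add 195.163.23.82/32 -> H3 at depth 32
  Q 195.163.23.82: descend 11000011101000110001011101010010 ; hops seen [H1,H3] ; pick H3
  add 133.48.48.0/20 -> H3 at depth 20
  del 195.163.23.82/32 (clear depth 32)
  del 133.48.48.0/20 (clear depth 20)
  del 0.0.0.0/0 (clear depth 0)
  add 195.163.23.82/32 -> H1 at depth 32
  add 195.165.253.32/27 -> H1 at depth 27
  add 133.0.0.0/8 -> H1 at depth 8
  Q 133.0.0.0: descend 1000010100 ; hops seen [H1] ; pick H1
  Q 232.22.211.144: descend 11 ; hops seen [∅] ; pick no-route
  add 128.0.0.0/1 -> H3 at depth 1
  Q 133.0.0.0: descend 1000010100 ; hops seen [H3,H1] ; pick H1
  Q 195.165.253.43: descend 110000111010010111111101001 ; hops seen [H3,H1] ; pick H1
  Q 133.53.50.30: descend 1000010100110 ; hops seen [H3,H1] ; pick H1
  del 133.0.0.0/8 (clear depth 8)
  del 195.163.23.82/32 (clear depth 32)
  add 133.0.0.0/8 -> H0 at depth 8

== LOOKUPS ==
["H0","H1","H1","H3","H1","no-route","H1","H1","H1"]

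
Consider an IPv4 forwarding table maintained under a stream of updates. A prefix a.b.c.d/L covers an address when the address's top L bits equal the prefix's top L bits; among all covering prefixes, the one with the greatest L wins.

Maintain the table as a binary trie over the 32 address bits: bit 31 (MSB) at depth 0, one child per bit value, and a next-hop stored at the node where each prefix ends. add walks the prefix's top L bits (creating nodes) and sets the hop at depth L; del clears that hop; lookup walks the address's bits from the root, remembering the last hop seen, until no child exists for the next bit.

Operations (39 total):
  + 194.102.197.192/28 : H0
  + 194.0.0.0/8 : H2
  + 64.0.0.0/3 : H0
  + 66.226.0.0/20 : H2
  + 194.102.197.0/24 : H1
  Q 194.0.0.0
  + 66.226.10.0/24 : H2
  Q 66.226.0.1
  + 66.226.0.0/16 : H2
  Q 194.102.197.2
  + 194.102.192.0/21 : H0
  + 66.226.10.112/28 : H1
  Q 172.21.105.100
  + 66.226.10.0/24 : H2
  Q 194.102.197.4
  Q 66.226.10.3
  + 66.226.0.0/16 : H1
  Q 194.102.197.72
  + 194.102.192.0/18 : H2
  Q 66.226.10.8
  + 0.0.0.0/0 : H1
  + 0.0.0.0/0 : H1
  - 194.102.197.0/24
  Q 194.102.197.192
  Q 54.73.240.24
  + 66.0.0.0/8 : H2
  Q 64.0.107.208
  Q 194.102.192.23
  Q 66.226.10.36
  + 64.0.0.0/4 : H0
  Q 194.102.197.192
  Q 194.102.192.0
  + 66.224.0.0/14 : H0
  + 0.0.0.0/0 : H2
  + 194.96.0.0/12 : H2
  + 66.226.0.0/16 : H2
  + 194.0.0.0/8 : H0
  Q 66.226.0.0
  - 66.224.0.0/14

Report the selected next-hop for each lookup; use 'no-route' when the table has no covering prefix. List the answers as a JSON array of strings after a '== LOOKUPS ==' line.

Trace:
  add 194.102.197.192/28 -> H0 at depth 28
  add 194.0.0.0/8 -> H2 at depth 8
  add 64.0.0.0/3 -> H0 at depth 3
  add 66.226.0.0/20 -> H2 at depth 20
  add 194.102.197.0/24 -> H1 at depth 24
  Q 194.0.0.0: descend 110000100 ; hops seen [H2] ; pick H2
  add 66.226.10.0/24 -> H2 at depth 24
  Q 66.226.0.1: descend 01000010111000100000 ; hops seen [H0,H2] ; pick H2
  add 66.226.0.0/16 -> H2 at depth 16
  Q 194.102.197.2: descend 110000100110011011000101 ; hops seen [H2,H1] ; pick H1
  add 194.102.192.0/21 -> H0 at depth 21
  add 66.226.10.112/28 -> H1 at depth 28
  Q 172.21.105.100: descend 1 ; hops seen [∅] ; pick no-route
  add 66.226.10.0/24 -> H2 at depth 24
  Q 194.102.197.4: descend 110000100110011011000101 ; hops seen [H2,H0,H1] ; pick H1
  Q 66.226.10.3: descend 0100001011100010000010100 ; hops seen [H0,H2,H2,H2] ; pick H2
  add 66.226.0.0/16 -> H1 at depth 16
  Q 194.102.197.72: descend 110000100110011011000101 ; hops seen [H2,H0,H1] ; pick H1
  add 194.102.192.0/18 -> H2 at depth 18
  Q 66.226.10.8: descend 0100001011100010000010100 ; hops seen [H0,H1,H2,H2] ; pick H2
  add 0.0.0.0/0 -> H1 at depth 0
  add 0.0.0.0/0 -> H1 at depth 0
  del 194.102.197.0/24 (clear depth 24)
  Q 194.102.197.192: descend 1100001001100110110001011100 ; hops seen [H1,H2,H2,H0,H0] ; pick H0
  Q 54.73.240.24: descend 0 ; hops seen [H1] ; pick H1
  add 66.0.0.0/8 -> H2 at depth 8
  Q 64.0.107.208: descend 010000 ; hops seen [H1,H0] ; pick H0
  Q 194.102.192.23: descend 110000100110011011000 ; hops seen [H1,H2,H2,H0] ; pick H0
  Q 66.226.10.36: descend 0100001011100010000010100 ; hops seen [H1,H0,H2,H1,H2,H2] ; pick H2
  add 64.0.0.0/4 -> H0 at depth 4
  Q 194.102.197.192: descend 1100001001100110110001011100 ; hops seen [H1,H2,H2,H0,H0] ; pick H0
  Q 194.102.192.0: descend 110000100110011011000 ; hops seen [H1,H2,H2,H0] ; pick H0
  add 66.224.0.0/14 -> H0 at depth 14
  add 0.0.0.0/0 -> H2 at depth 0
  add 194.96.0.0/12 -> H2 at depth 12
  add 66.226.0.0/16 -> H2 at depth 16
  add 194.0.0.0/8 -> H0 at depth 8
  Q 66.226.0.0: descend 01000010111000100000 ; hops seen [H2,H0,H0,H2,H0,H2,H2] ; pick H2
  del 66.224.0.0/14 (clear depth 14)

== LOOKUPS ==
["H2","H2","H1","no-route","H1","H2","H1","H2","H0","H1","H0","H0","H2","H0","H0","H2"]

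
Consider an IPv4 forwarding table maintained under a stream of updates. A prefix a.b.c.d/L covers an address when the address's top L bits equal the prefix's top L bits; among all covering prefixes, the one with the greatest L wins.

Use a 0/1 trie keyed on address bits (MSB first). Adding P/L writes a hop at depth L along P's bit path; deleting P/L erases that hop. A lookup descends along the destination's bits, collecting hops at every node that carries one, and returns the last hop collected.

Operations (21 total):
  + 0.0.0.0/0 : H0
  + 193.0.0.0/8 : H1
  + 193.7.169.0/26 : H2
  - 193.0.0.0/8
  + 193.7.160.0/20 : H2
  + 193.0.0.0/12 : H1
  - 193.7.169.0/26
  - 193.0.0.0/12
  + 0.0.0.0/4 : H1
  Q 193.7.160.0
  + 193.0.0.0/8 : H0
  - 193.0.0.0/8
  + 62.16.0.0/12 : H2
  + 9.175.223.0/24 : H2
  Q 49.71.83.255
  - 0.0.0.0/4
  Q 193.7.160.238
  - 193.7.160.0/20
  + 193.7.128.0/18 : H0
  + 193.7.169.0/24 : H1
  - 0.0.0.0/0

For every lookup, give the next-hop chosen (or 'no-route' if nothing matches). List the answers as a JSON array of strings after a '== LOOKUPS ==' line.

Trace:
  add 0.0.0.0/0 -> H0 at depth 0
  add 193.0.0.0/8 -> H1 at depth 8
  add 193.7.169.0/26 -> H2 at depth 26
  del 193.0.0.0/8 (clear depth 8)
  add 193.7.160.0/20 -> H2 at depth 20
  add 193.0.0.0/12 -> H1 at depth 12
  del 193.7.169.0/26 (clear depth 26)
  del 193.0.0.0/12 (clear depth 12)
  add 0.0.0.0/4 -> H1 at depth 4
  Q 193.7.160.0: descend 11000001000001111010 ; hops seen [H0,H2] ; pick H2
  add 193.0.0.0/8 -> H0 at depth 8
  del 193.0.0.0/8 (clear depth 8)
  add 62.16.0.0/12 -> H2 at depth 12
  add 9.175.223.0/24 -> H2 at depth 24
  Q 49.71.83.255: descend 0011 ; hops seen [H0] ; pick H0
  del 0.0.0.0/4 (clear depth 4)
  Q 193.7.160.238: descend 11000001000001111010 ; hops seen [H0,H2] ; pick H2
  del 193.7.160.0/20 (clear depth 20)
  add 193.7.128.0/18 -> H0 at depth 18
  add 193.7.169.0/24 -> H1 at depth 24
  del 0.0.0.0/0 (clear depth 0)

== LOOKUPS ==
["H2","H0","H2"]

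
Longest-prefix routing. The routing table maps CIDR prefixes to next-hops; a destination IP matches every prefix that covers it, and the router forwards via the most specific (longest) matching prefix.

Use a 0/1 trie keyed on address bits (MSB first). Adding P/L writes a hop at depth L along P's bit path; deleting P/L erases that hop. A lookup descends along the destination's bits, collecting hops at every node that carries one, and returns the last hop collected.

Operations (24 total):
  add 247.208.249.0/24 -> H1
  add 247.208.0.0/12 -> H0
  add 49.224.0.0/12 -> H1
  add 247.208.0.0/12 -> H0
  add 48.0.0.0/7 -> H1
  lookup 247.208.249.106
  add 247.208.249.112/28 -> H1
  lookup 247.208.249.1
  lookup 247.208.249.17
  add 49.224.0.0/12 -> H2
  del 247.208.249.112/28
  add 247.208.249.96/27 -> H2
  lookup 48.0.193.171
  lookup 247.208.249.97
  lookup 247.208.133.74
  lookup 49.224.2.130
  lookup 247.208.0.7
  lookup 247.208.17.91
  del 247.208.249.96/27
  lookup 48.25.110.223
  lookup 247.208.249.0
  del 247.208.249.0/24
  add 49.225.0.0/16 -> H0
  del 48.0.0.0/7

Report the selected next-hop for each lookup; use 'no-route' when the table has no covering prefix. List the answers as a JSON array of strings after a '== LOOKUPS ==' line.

Apply in order:
  + 247.208.249.0/24 (H1) depth=24
  + 247.208.0.0/12 (H0) depth=12
  + 49.224.0.0/12 (H1) depth=12
  + 247.208.0.0/12 (H0) depth=12
  + 48.0.0.0/7 (H1) depth=7
  Q 247.208.249.106: descend 111101111101000011111001 ; hops seen [H0,H1] ; pick H1
  + 247.208.249.112/28 (H1) depth=28
  Q 247.208.249.1: descend 1111011111010000111110010 ; hops seen [H0,H1] ; pick H1
  Q 247.208.249.17: descend 1111011111010000111110010 ; hops seen [H0,H1] ; pick H1
  + 49.224.0.0/12 (H2) depth=12
  del 247.208.249.112/28 (clear depth 28)
  + 247.208.249.96/27 (H2) depth=27
  Q 48.0.193.171: descend 0011000 ; hops seen [H1] ; pick H1
  Q 247.208.249.97: descend 111101111101000011111001011 ; hops seen [H0,H1,H2] ; pick H2
  Q 247.208.133.74: descend 11110111110100001 ; hops seen [H0] ; pick H0
  Q 49.224.2.130: descend 001100011110 ; hops seen [H1,H2] ; pick H2
  Q 247.208.0.7: descend 1111011111010000 ; hops seen [H0] ; pick H0
  Q 247.208.17.91: descend 1111011111010000 ; hops seen [H0] ; pick H0
  del 247.208.249.96/27 (clear depth 27)
  Q 48.25.110.223: descend 0011000 ; hops seen [H1] ; pick H1
  Q 247.208.249.0: descend 1111011111010000111110010 ; hops seen [H0,H1] ; pick H1
  del 247.208.249.0/24 (clear depth 24)
  + 49.225.0.0/16 (H0) depth=16
  del 48.0.0.0/7 (clear depth 7)

== LOOKUPS ==
["H1","H1","H1","H1","H2","H0","H2","H0","H0","H1","H1"]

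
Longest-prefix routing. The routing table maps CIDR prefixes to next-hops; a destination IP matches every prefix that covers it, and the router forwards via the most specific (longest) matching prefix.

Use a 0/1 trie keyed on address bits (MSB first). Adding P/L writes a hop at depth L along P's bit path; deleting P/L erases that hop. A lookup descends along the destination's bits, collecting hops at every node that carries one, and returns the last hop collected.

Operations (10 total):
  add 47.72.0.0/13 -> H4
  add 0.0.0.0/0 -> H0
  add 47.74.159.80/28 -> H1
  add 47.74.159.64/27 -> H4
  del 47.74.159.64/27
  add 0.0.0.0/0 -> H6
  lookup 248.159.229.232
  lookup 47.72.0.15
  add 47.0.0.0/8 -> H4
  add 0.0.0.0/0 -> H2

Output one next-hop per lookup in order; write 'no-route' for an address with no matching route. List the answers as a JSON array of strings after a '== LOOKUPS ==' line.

Process each operation:
  + 47.72.0.0/13 (H4) depth=13
  + 0.0.0.0/0 (H0) depth=0
  + 47.74.159.80/28 (H1) depth=28
  + 47.74.159.64/27 (H4) depth=27
  - 47.74.159.64/27 clear@27
  + 0.0.0.0/0 (H6) depth=0
  ? 248.159.229.232  path d0:H6  best=H6
  ? 47.72.0.15  path d0:H6→d1:-→d2:-→d3:-→d4:-→d5:-→d6:-→d7:-→d8:-→d9:-→d10:-→d11:-→d12:-→d13:H4→d14:-  best=H4
  + 47.0.0.0/8 (H4) depth=8
  + 0.0.0.0/0 (H2) depth=0

== LOOKUPS ==
["H6","H4"]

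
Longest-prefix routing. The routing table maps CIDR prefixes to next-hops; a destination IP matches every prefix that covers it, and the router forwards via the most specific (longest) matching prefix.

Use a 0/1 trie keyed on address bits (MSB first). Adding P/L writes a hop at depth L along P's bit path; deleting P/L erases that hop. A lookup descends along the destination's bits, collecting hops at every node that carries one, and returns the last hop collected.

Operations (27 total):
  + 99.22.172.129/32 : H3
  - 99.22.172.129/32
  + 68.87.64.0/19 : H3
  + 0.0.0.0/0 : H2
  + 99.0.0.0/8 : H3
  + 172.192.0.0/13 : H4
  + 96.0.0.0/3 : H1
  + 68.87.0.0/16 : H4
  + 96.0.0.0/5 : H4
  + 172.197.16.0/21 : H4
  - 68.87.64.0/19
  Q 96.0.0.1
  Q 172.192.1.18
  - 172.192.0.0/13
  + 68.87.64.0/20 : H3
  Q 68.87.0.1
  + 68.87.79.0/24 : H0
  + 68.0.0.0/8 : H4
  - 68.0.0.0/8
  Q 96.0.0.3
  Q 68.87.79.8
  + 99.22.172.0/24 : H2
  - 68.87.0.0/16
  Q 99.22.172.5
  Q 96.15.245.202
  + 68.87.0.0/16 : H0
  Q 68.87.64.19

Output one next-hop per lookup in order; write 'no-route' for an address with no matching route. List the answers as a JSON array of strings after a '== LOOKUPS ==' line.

Trace:
  + 99.22.172.129/32 (H3) depth=32
  - 99.22.172.129/32 clear@32
  + 68.87.64.0/19 (H3) depth=19
  + 0.0.0.0/0 (H2) depth=0
  + 99.0.0.0/8 (H3) depth=8
  + 172.192.0.0/13 (H4) depth=13
  + 96.0.0.0/3 (H1) depth=3
  + 68.87.0.0/16 (H4) depth=16
  + 96.0.0.0/5 (H4) depth=5
  + 172.197.16.0/21 (H4) depth=21
  - 68.87.64.0/19 clear@19
  ? 96.0.0.1  path d0:H2→d1:-→d2:-→d3:H1→d4:-→d5:H4→d6:-  best=H4
  ? 172.192.1.18  path d0:H2→d1:-→d2:-→d3:-→d4:-→d5:-→d6:-→d7:-→d8:-→d9:-→d10:-→d11:-→d12:-→d13:H4  best=H4
  - 172.192.0.0/13 clear@13
  + 68.87.64.0/20 (H3) depth=20
  ? 68.87.0.1  path d0:H2→d1:-→d2:-→d3:-→d4:-→d5:-→d6:-→d7:-→d8:-→d9:-→d10:-→d11:-→d12:-→d13:-→d14:-→d15:-→d16:H4→d17:-  best=H4
  + 68.87.79.0/24 (H0) depth=24
  + 68.0.0.0/8 (H4) depth=8
  - 68.0.0.0/8 clear@8
  ? 96.0.0.3  path d0:H2→d1:-→d2:-→d3:H1→d4:-→d5:H4→d6:-  best=H4
  ? 68.87.79.8  path d0:H2→d1:-→d2:-→d3:-→d4:-→d5:-→d6:-→d7:-→d8:-→d9:-→d10:-→d11:-→d12:-→d13:-→d14:-→d15:-→d16:H4→d17:-→d18:-→d19:-→d20:H3→d21:-→d22:-→d23:-→d24:H0  best=H0
  + 99.22.172.0/24 (H2) depth=24
  - 68.87.0.0/16 clear@16
  ? 99.22.172.5  path d0:H2→d1:-→d2:-→d3:H1→d4:-→d5:H4→d6:-→d7:-→d8:H3→d9:-→d10:-→d11:-→d12:-→d13:-→d14:-→d15:-→d16:-→d17:-→d18:-→d19:-→d20:-→d21:-→d22:-→d23:-→d24:H2  best=H2
  ? 96.15.245.202  path d0:H2→d1:-→d2:-→d3:H1→d4:-→d5:H4→d6:-  best=H4
  + 68.87.0.0/16 (H0) depth=16
  ? 68.87.64.19  path d0:H2→d1:-→d2:-→d3:-→d4:-→d5:-→d6:-→d7:-→d8:-→d9:-→d10:-→d11:-→d12:-→d13:-→d14:-→d15:-→d16:H0→d17:-→d18:-→d19:-→d20:H3  best=H3

== LOOKUPS ==
["H4","H4","H4","H4","H0","H2","H4","H3"]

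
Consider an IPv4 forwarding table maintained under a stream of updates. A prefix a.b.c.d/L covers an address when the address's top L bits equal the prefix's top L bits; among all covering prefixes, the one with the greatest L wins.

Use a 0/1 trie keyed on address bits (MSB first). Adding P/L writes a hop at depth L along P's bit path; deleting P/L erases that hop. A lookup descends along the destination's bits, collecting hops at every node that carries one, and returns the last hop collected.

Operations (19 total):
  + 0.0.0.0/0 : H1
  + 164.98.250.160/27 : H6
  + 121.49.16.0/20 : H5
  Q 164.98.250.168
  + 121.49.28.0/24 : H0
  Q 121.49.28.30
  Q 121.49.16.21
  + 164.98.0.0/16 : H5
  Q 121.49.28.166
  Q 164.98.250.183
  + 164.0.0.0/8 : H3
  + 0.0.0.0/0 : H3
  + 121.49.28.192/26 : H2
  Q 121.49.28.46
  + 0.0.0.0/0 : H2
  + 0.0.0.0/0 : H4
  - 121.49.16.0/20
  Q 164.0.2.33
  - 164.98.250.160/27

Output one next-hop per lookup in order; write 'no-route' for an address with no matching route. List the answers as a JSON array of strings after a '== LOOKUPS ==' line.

Apply in order:
  add 0.0.0.0/0 -> H1 at depth 0
  add 164.98.250.160/27 -> H6 at depth 27
  add 121.49.16.0/20 -> H5 at depth 20
  Q 164.98.250.168: descend 101001000110001011111010101 ; hops seen [H1,H6] ; pick H6
  add 121.49.28.0/24 -> H0 at depth 24
  Q 121.49.28.30: descend 011110010011000100011100 ; hops seen [H1,H5,H0] ; pick H0
  Q 121.49.16.21: descend 01111001001100010001 ; hops seen [H1,H5] ; pick H5
  add 164.98.0.0/16 -> H5 at depth 16
  Q 121.49.28.166: descend 011110010011000100011100 ; hops seen [H1,H5,H0] ; pick H0
  Q 164.98.250.183: descend 101001000110001011111010101 ; hops seen [H1,H5,H6] ; pick H6
  add 164.0.0.0/8 -> H3 at depth 8
  add 0.0.0.0/0 -> H3 at depth 0
  add 121.49.28.192/26 -> H2 at depth 26
  Q 121.49.28.46: descend 011110010011000100011100 ; hops seen [H3,H5,H0] ; pick H0
  add 0.0.0.0/0 -> H2 at depth 0
  add 0.0.0.0/0 -> H4 at depth 0
  - 121.49.16.0/20 clear@20
  Q 164.0.2.33: descend 101001000 ; hops seen [H4,H3] ; pick H3
  - 164.98.250.160/27 clear@27

== LOOKUPS ==
["H6","H0","H5","H0","H6","H0","H3"]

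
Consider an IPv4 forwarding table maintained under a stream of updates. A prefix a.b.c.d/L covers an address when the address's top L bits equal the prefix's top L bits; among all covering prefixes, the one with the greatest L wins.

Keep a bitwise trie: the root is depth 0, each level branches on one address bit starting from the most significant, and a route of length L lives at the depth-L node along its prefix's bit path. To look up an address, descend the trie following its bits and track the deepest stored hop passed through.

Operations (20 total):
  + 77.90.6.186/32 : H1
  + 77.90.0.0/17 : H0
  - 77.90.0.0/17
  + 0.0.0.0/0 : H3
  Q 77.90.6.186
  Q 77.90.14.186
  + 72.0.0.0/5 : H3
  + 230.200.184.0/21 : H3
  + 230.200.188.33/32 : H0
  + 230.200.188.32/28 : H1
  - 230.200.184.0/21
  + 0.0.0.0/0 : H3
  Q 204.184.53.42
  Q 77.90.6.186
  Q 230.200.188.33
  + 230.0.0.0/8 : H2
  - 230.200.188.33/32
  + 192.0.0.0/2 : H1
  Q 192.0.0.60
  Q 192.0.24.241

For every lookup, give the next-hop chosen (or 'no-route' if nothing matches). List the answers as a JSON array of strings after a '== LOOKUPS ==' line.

Process each operation:
  + 77.90.6.186/32 (H1) depth=32
  + 77.90.0.0/17 (H0) depth=17
  del 77.90.0.0/17 (clear depth 17)
  + 0.0.0.0/0 (H3) depth=0
  ? 77.90.6.186  path d0:H3→d1:-→d2:-→d3:-→d4:-→d5:-→d6:-→d7:-→d8:-→d9:-→d10:-→d11:-→d12:-→d13:-→d14:-→d15:-→d16:-→d17:-→d18:-→d19:-→d20:-→d21:-→d22:-→d23:-→d24:-→d25:-→d26:-→d27:-→d28:-→d29:-→d30:-→d31:-→d32:H1  best=H1
  ? 77.90.14.186  path d0:H3→d1:-→d2:-→d3:-→d4:-→d5:-→d6:-→d7:-→d8:-→d9:-→d10:-→d11:-→d12:-→d13:-→d14:-→d15:-→d16:-→d17:-→d18:-→d19:-→d20:-  best=H3
  + 72.0.0.0/5 (H3) depth=5
  + 230.200.184.0/21 (H3) depth=21
  + 230.200.188.33/32 (H0) depth=32
  + 230.200.188.32/28 (H1) depth=28
  del 230.200.184.0/21 (clear depth 21)
  + 0.0.0.0/0 (H3) depth=0
  ? 204.184.53.42  path d0:H3→d1:-→d2:-  best=H3
  ? 77.90.6.186  path d0:H3→d1:-→d2:-→d3:-→d4:-→d5:H3→d6:-→d7:-→d8:-→d9:-→d10:-→d11:-→d12:-→d13:-→d14:-→d15:-→d16:-→d17:-→d18:-→d19:-→d20:-→d21:-→d22:-→d23:-→d24:-→d25:-→d26:-→d27:-→d28:-→d29:-→d30:-→d31:-→d32:H1  best=H1
  ? 230.200.188.33  path d0:H3→d1:-→d2:-→d3:-→d4:-→d5:-→d6:-→d7:-→d8:-→d9:-→d10:-→d11:-→d12:-→d13:-→d14:-→d15:-→d16:-→d17:-→d18:-→d19:-→d20:-→d21:-→d22:-→d23:-→d24:-→d25:-→d26:-→d27:-→d28:H1→d29:-→d30:-→d31:-→d32:H0  best=H0
  + 230.0.0.0/8 (H2) depth=8
  del 230.200.188.33/32 (clear depth 32)
  + 192.0.0.0/2 (H1) depth=2
  ? 192.0.0.60  path d0:H3→d1:-→d2:H1  best=H1
  ? 192.0.24.241  path d0:H3→d1:-→d2:H1  best=H1

== LOOKUPS ==
["H1","H3","H3","H1","H0","H1","H1"]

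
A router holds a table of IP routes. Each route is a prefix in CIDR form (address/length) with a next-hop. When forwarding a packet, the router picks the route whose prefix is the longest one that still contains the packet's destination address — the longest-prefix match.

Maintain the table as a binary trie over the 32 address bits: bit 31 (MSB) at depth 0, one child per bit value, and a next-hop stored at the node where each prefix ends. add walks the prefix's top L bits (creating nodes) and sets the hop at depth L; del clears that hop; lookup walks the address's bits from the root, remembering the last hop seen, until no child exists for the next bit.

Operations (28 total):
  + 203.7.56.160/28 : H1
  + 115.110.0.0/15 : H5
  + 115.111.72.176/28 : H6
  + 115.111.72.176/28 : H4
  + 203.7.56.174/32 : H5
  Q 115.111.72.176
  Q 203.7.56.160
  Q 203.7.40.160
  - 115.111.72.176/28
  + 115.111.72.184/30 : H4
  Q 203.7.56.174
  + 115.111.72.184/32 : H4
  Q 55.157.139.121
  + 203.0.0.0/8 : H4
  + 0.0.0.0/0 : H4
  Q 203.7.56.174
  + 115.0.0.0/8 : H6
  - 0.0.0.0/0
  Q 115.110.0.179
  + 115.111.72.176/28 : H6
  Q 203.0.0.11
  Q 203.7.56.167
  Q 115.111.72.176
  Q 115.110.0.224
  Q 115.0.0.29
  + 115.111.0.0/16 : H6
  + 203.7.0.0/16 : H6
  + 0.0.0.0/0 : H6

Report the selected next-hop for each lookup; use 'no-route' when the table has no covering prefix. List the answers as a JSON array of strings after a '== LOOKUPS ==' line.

Apply in order:
  + 203.7.56.160/28 (H1) depth=28
  + 115.110.0.0/15 (H5) depth=15
  + 115.111.72.176/28 (H6) depth=28
  + 115.111.72.176/28 (H4) depth=28
  + 203.7.56.174/32 (H5) depth=32
  ? 115.111.72.176  path d0:-→d1:-→d2:-→d3:-→d4:-→d5:-→d6:-→d7:-→d8:-→d9:-→d10:-→d11:-→d12:-→d13:-→d14:-→d15:H5→d16:-→d17:-→d18:-→d19:-→d20:-→d21:-→d22:-→d23:-→d24:-→d25:-→d26:-→d27:-→d28:H4  best=H4
  ? 203.7.56.160  path d0:-→d1:-→d2:-→d3:-→d4:-→d5:-→d6:-→d7:-→d8:-→d9:-→d10:-→d11:-→d12:-→d13:-→d14:-→d15:-→d16:-→d17:-→d18:-→d19:-→d20:-→d21:-→d22:-→d23:-→d24:-→d25:-→d26:-→d27:-→d28:H1  best=H1
  ? 203.7.40.160  path d0:-→d1:-→d2:-→d3:-→d4:-→d5:-→d6:-→d7:-→d8:-→d9:-→d10:-→d11:-→d12:-→d13:-→d14:-→d15:-→d16:-→d17:-→d18:-→d19:-  best=no-route
  del 115.111.72.176/28 (clear depth 28)
  + 115.111.72.184/30 (H4) depth=30
  ? 203.7.56.174  path d0:-→d1:-→d2:-→d3:-→d4:-→d5:-→d6:-→d7:-→d8:-→d9:-→d10:-→d11:-→d12:-→d13:-→d14:-→d15:-→d16:-→d17:-→d18:-→d19:-→d20:-→d21:-→d22:-→d23:-→d24:-→d25:-→d26:-→d27:-→d28:H1→d29:-→d30:-→d31:-→d32:H5  best=H5
  + 115.111.72.184/32 (H4) depth=32
  ? 55.157.139.121  path d0:-→d1:-  best=no-route
  + 203.0.0.0/8 (H4) depth=8
  + 0.0.0.0/0 (H4) depth=0
  ? 203.7.56.174  path d0:H4→d1:-→d2:-→d3:-→d4:-→d5:-→d6:-→d7:-→d8:H4→d9:-→d10:-→d11:-→d12:-→d13:-→d14:-→d15:-→d16:-→d17:-→d18:-→d19:-→d20:-→d21:-→d22:-→d23:-→d24:-→d25:-→d26:-→d27:-→d28:H1→d29:-→d30:-→d31:-→d32:H5  best=H5
  + 115.0.0.0/8 (H6) depth=8
  del 0.0.0.0/0 (clear depth 0)
  ? 115.110.0.179  path d0:-→d1:-→d2:-→d3:-→d4:-→d5:-→d6:-→d7:-→d8:H6→d9:-→d10:-→d11:-→d12:-→d13:-→d14:-→d15:H5  best=H5
  + 115.111.72.176/28 (H6) depth=28
  ? 203.0.0.11  path d0:-→d1:-→d2:-→d3:-→d4:-→d5:-→d6:-→d7:-→d8:H4→d9:-→d10:-→d11:-→d12:-→d13:-  best=H4
  ? 203.7.56.167  path d0:-→d1:-→d2:-→d3:-→d4:-→d5:-→d6:-→d7:-→d8:H4→d9:-→d10:-→d11:-→d12:-→d13:-→d14:-→d15:-→d16:-→d17:-→d18:-→d19:-→d20:-→d21:-→d22:-→d23:-→d24:-→d25:-→d26:-→d27:-→d28:H1  best=H1
  ? 115.111.72.176  path d0:-→d1:-→d2:-→d3:-→d4:-→d5:-→d6:-→d7:-→d8:H6→d9:-→d10:-→d11:-→d12:-→d13:-→d14:-→d15:H5→d16:-→d17:-→d18:-→d19:-→d20:-→d21:-→d22:-→d23:-→d24:-→d25:-→d26:-→d27:-→d28:H6  best=H6
  ? 115.110.0.224  path d0:-→d1:-→d2:-→d3:-→d4:-→d5:-→d6:-→d7:-→d8:H6→d9:-→d10:-→d11:-→d12:-→d13:-→d14:-→d15:H5  best=H5
  ? 115.0.0.29  path d0:-→d1:-→d2:-→d3:-→d4:-→d5:-→d6:-→d7:-→d8:H6→d9:-  best=H6
  + 115.111.0.0/16 (H6) depth=16
  + 203.7.0.0/16 (H6) depth=16
  + 0.0.0.0/0 (H6) depth=0

== LOOKUPS ==
["H4","H1","no-route","H5","no-route","H5","H5","H4","H1","H6","H5","H6"]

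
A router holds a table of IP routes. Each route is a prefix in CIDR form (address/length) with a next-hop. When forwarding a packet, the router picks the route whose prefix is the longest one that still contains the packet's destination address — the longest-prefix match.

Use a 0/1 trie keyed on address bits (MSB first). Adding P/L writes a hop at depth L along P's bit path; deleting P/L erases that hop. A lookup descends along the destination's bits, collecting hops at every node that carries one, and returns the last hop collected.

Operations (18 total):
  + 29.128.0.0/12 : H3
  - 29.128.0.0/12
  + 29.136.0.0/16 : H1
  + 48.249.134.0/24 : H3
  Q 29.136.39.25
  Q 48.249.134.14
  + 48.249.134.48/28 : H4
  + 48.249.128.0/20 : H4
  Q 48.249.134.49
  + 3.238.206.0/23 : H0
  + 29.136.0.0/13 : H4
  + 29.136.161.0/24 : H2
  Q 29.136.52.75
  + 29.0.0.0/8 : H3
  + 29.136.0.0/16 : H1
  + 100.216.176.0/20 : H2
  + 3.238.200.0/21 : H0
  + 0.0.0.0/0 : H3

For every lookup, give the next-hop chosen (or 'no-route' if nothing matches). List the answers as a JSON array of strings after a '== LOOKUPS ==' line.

Process each operation:
  + 29.128.0.0/12 (H3) depth=12
  del 29.128.0.0/12 (clear depth 12)
  + 29.136.0.0/16 (H1) depth=16
  + 48.249.134.0/24 (H3) depth=24
  ? 29.136.39.25  path d0:-→d1:-→d2:-→d3:-→d4:-→d5:-→d6:-→d7:-→d8:-→d9:-→d10:-→d11:-→d12:-→d13:-→d14:-→d15:-→d16:H1  best=H1
  ? 48.249.134.14  path d0:-→d1:-→d2:-→d3:-→d4:-→d5:-→d6:-→d7:-→d8:-→d9:-→d10:-→d11:-→d12:-→d13:-→d14:-→d15:-→d16:-→d17:-→d18:-→d19:-→d20:-→d21:-→d22:-→d23:-→d24:H3  best=H3
  + 48.249.134.48/28 (H4) depth=28
  + 48.249.128.0/20 (H4) depth=20
  ? 48.249.134.49  path d0:-→d1:-→d2:-→d3:-→d4:-→d5:-→d6:-→d7:-→d8:-→d9:-→d10:-→d11:-→d12:-→d13:-→d14:-→d15:-→d16:-→d17:-→d18:-→d19:-→d20:H4→d21:-→d22:-→d23:-→d24:H3→d25:-→d26:-→d27:-→d28:H4  best=H4
  + 3.238.206.0/23 (H0) depth=23
  + 29.136.0.0/13 (H4) depth=13
  + 29.136.161.0/24 (H2) depth=24
  ? 29.136.52.75  path d0:-→d1:-→d2:-→d3:-→d4:-→d5:-→d6:-→d7:-→d8:-→d9:-→d10:-→d11:-→d12:-→d13:H4→d14:-→d15:-→d16:H1  best=H1
  + 29.0.0.0/8 (H3) depth=8
  + 29.136.0.0/16 (H1) depth=16
  + 100.216.176.0/20 (H2) depth=20
  + 3.238.200.0/21 (H0) depth=21
  + 0.0.0.0/0 (H3) depth=0

== LOOKUPS ==
["H1","H3","H4","H1"]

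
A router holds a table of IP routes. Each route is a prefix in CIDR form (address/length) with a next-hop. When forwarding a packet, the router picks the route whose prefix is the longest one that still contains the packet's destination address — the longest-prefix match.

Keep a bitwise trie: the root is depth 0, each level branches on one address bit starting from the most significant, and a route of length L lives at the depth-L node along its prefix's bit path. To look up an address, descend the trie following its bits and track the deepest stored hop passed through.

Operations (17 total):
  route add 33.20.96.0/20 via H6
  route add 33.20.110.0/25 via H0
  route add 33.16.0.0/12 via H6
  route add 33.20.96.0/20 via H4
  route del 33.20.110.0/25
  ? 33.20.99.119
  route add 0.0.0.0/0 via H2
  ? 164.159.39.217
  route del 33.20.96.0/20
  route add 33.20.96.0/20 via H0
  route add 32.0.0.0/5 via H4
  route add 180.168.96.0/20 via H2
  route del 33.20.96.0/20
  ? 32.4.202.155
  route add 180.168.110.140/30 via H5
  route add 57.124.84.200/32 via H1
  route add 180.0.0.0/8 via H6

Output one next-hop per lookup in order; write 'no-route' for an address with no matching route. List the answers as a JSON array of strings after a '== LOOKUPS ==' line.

Apply in order:
  + 33.20.96.0/20 (H6) depth=20
  + 33.20.110.0/25 (H0) depth=25
  + 33.16.0.0/12 (H6) depth=12
  + 33.20.96.0/20 (H4) depth=20
  del 33.20.110.0/25 (clear depth 25)
  Q 33.20.99.119: descend 00100001000101000110 ; hops seen [H6,H4] ; pick H4
  + 0.0.0.0/0 (H2) depth=0
  Q 164.159.39.217: descend ε ; hops seen [H2] ; pick H2
  del 33.20.96.0/20 (clear depth 20)
  + 33.20.96.0/20 (H0) depth=20
  + 32.0.0.0/5 (H4) depth=5
  + 180.168.96.0/20 (H2) depth=20
  del 33.20.96.0/20 (clear depth 20)
  Q 32.4.202.155: descend 0010000 ; hops seen [H2,H4] ; pick H4
  + 180.168.110.140/30 (H5) depth=30
  + 57.124.84.200/32 (H1) depth=32
  + 180.0.0.0/8 (H6) depth=8

== LOOKUPS ==
["H4","H2","H4"]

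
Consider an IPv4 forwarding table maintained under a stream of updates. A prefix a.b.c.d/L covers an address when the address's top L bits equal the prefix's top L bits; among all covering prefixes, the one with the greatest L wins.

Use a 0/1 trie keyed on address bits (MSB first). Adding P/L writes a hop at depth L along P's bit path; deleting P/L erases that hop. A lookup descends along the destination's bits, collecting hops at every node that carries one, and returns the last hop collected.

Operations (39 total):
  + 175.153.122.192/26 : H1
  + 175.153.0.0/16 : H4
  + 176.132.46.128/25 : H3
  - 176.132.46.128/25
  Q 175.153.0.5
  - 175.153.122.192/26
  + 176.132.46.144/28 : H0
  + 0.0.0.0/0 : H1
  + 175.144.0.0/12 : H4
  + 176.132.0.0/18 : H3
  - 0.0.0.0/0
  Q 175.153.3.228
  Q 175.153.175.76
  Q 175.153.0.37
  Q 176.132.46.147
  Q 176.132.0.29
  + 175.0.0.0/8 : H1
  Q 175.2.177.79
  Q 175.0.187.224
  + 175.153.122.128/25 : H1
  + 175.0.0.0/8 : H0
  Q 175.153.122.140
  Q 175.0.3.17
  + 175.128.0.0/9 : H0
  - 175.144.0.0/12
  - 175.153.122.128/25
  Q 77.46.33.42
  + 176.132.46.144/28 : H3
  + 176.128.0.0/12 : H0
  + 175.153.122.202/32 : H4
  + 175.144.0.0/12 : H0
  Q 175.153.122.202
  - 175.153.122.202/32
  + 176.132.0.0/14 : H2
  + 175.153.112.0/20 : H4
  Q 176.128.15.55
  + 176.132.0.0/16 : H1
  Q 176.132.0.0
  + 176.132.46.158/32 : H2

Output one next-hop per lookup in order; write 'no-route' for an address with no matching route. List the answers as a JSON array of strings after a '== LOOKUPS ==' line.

Process each operation:
  add 175.153.122.192/26 -> H1 at depth 26
  add 175.153.0.0/16 -> H4 at depth 16
  add 176.132.46.128/25 -> H3 at depth 25
  del 176.132.46.128/25 (clear depth 25)
  Q 175.153.0.5: descend 10101111100110010 ; hops seen [H4] ; pick H4
  del 175.153.122.192/26 (clear depth 26)
  add 176.132.46.144/28 -> H0 at depth 28
  add 0.0.0.0/0 -> H1 at depth 0
  add 175.144.0.0/12 -> H4 at depth 12
  add 176.132.0.0/18 -> H3 at depth 18
  del 0.0.0.0/0 (clear depth 0)
  Q 175.153.3.228: descend 10101111100110010 ; hops seen [H4,H4] ; pick H4
  Q 175.153.175.76: descend 1010111110011001 ; hops seen [H4,H4] ; pick H4
  Q 175.153.0.37: descend 10101111100110010 ; hops seen [H4,H4] ; pick H4
  Q 176.132.46.147: descend 1011000010000100001011101001 ; hops seen [H3,H0] ; pick H0
  Q 176.132.0.29: descend 101100001000010000 ; hops seen [H3] ; pick H3
  add 175.0.0.0/8 -> H1 at depth 8
  Q 175.2.177.79: descend 10101111 ; hops seen [H1] ; pick H1
  Q 175.0.187.224: descend 10101111 ; hops seen [H1] ; pick H1
  add 175.153.122.128/25 -> H1 at depth 25
  add 175.0.0.0/8 -> H0 at depth 8
  Q 175.153.122.140: descend 1010111110011001011110101 ; hops seen [H0,H4,H4,H1] ; pick H1
  Q 175.0.3.17: descend 10101111 ; hops seen [H0] ; pick H0
  add 175.128.0.0/9 -> H0 at depth 9
  del 175.144.0.0/12 (clear depth 12)
  del 175.153.122.128/25 (clear depth 25)
  Q 77.46.33.42: descend ε ; hops seen [∅] ; pick no-route
  add 176.132.46.144/28 -> H3 at depth 28
  add 176.128.0.0/12 -> H0 at depth 12
  add 175.153.122.202/32 -> H4 at depth 32
  add 175.144.0.0/12 -> H0 at depth 12
  Q 175.153.122.202: descend 10101111100110010111101011001010 ; hops seen [H0,H0,H0,H4,H4] ; pick H4
  del 175.153.122.202/32 (clear depth 32)
  add 176.132.0.0/14 -> H2 at depth 14
  add 175.153.112.0/20 -> H4 at depth 20
  Q 176.128.15.55: descend 1011000010000 ; hops seen [H0] ; pick H0
  add 176.132.0.0/16 -> H1 at depth 16
  Q 176.132.0.0: descend 101100001000010000 ; hops seen [H0,H2,H1,H3] ; pick H3
  add 176.132.46.158/32 -> H2 at depth 32

== LOOKUPS ==
["H4","H4","H4","H4","H0","H3","H1","H1","H1","H0","no-route","H4","H0","H3"]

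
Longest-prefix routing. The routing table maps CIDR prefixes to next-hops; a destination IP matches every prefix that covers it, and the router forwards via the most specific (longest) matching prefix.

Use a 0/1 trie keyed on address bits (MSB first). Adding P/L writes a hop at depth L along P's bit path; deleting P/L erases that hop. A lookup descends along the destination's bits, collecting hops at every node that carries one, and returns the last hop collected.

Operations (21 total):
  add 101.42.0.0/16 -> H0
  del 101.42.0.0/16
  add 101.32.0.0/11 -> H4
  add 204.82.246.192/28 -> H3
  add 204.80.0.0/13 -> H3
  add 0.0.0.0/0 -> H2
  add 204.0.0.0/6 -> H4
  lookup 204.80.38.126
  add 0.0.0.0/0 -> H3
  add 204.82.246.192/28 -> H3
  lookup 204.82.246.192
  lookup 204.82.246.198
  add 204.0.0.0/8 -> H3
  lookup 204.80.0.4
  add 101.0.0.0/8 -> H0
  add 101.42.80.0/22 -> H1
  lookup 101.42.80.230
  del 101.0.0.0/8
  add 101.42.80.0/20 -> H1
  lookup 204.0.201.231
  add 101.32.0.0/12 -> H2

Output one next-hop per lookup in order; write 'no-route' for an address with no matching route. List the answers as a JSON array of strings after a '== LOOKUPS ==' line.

Trace:
  + 101.42.0.0/16 (H0) depth=16
  - 101.42.0.0/16 clear@16
  + 101.32.0.0/11 (H4) depth=11
  + 204.82.246.192/28 (H3) depth=28
  + 204.80.0.0/13 (H3) depth=13
  + 0.0.0.0/0 (H2) depth=0
  + 204.0.0.0/6 (H4) depth=6
  Q 204.80.38.126: descend 11001100010100 ; hops seen [H2,H4,H3] ; pick H3
  + 0.0.0.0/0 (H3) depth=0
  + 204.82.246.192/28 (H3) depth=28
  Q 204.82.246.192: descend 1100110001010010111101101100 ; hops seen [H3,H4,H3,H3] ; pick H3
  Q 204.82.246.198: descend 1100110001010010111101101100 ; hops seen [H3,H4,H3,H3] ; pick H3
  + 204.0.0.0/8 (H3) depth=8
  Q 204.80.0.4: descend 11001100010100 ; hops seen [H3,H4,H3,H3] ; pick H3
  + 101.0.0.0/8 (H0) depth=8
  + 101.42.80.0/22 (H1) depth=22
  Q 101.42.80.230: descend 0110010100101010010100 ; hops seen [H3,H0,H4,H1] ; pick H1
  - 101.0.0.0/8 clear@8
  + 101.42.80.0/20 (H1) depth=20
  Q 204.0.201.231: descend 110011000 ; hops seen [H3,H4,H3] ; pick H3
  + 101.32.0.0/12 (H2) depth=12

== LOOKUPS ==
["H3","H3","H3","H3","H1","H3"]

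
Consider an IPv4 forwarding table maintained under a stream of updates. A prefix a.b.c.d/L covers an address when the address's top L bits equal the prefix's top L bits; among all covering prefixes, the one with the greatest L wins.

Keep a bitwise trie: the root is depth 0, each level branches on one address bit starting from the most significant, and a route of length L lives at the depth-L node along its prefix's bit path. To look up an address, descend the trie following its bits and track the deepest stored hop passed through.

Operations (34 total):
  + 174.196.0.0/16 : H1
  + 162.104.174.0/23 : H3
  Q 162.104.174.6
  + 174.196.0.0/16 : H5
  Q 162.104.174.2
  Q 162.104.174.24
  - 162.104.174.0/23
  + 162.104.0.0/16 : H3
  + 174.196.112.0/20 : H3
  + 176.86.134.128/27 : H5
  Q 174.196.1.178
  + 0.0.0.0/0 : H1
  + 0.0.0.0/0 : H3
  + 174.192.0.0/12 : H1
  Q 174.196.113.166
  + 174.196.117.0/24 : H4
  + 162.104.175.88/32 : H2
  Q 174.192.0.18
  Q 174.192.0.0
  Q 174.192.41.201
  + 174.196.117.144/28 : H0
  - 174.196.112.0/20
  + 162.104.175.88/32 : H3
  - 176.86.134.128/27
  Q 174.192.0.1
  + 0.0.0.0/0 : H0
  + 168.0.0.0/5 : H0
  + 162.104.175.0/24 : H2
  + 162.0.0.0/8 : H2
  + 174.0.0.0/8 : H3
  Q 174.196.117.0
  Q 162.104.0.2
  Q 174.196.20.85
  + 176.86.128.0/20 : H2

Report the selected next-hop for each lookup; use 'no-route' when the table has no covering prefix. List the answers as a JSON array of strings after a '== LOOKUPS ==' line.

Trace:
  add 174.196.0.0/16 -> H1 at depth 16
  add 162.104.174.0/23 -> H3 at depth 23
  lookup 162.104.174.6: bits 10100010011010001010111 walk d0:-→d1:-→d2:-→d3:-→d4:-→d5:-→d6:-→d7:-→d8:-→d9:-→d10:-→d11:-→d12:-→d13:-→d14:-→d15:-→d16:-→d17:-→d18:-→d19:-→d20:-→d21:-→d22:-→d23:H3 -> H3
  add 174.196.0.0/16 -> H5 at depth 16
  lookup 162.104.174.2: bits 10100010011010001010111 walk d0:-→d1:-→d2:-→d3:-→d4:-→d5:-→d6:-→d7:-→d8:-→d9:-→d10:-→d11:-→d12:-→d13:-→d14:-→d15:-→d16:-→d17:-→d18:-→d19:-→d20:-→d21:-→d22:-→d23:H3 -> H3
  lookup 162.104.174.24: bits 10100010011010001010111 walk d0:-→d1:-→d2:-→d3:-→d4:-→d5:-→d6:-→d7:-→d8:-→d9:-→d10:-→d11:-→d12:-→d13:-→d14:-→d15:-→d16:-→d17:-→d18:-→d19:-→d20:-→d21:-→d22:-→d23:H3 -> H3
  - 162.104.174.0/23 clear@23
  add 162.104.0.0/16 -> H3 at depth 16
  add 174.196.112.0/20 -> H3 at depth 20
  add 176.86.134.128/27 -> H5 at depth 27
  lookup 174.196.1.178: bits 10101110110001000 walk d0:-→d1:-→d2:-→d3:-→d4:-→d5:-→d6:-→d7:-→d8:-→d9:-→d10:-→d11:-→d12:-→d13:-→d14:-→d15:-→d16:H5→d17:- -> H5
  add 0.0.0.0/0 -> H1 at depth 0
  add 0.0.0.0/0 -> H3 at depth 0
  add 174.192.0.0/12 -> H1 at depth 12
  lookup 174.196.113.166: bits 10101110110001000111 walk d0:H3→d1:-→d2:-→d3:-→d4:-→d5:-→d6:-→d7:-→d8:-→d9:-→d10:-→d11:-→d12:H1→d13:-→d14:-→d15:-→d16:H5→d17:-→d18:-→d19:-→d20:H3 -> H3
  add 174.196.117.0/24 -> H4 at depth 24
  add 162.104.175.88/32 -> H2 at depth 32
  lookup 174.192.0.18: bits 1010111011000 walk d0:H3→d1:-→d2:-→d3:-→d4:-→d5:-→d6:-→d7:-→d8:-→d9:-→d10:-→d11:-→d12:H1→d13:- -> H1
  lookup 174.192.0.0: bits 1010111011000 walk d0:H3→d1:-→d2:-→d3:-→d4:-→d5:-→d6:-→d7:-→d8:-→d9:-→d10:-→d11:-→d12:H1→d13:- -> H1
  lookup 174.192.41.201: bits 1010111011000 walk d0:H3→d1:-→d2:-→d3:-→d4:-→d5:-→d6:-→d7:-→d8:-→d9:-→d10:-→d11:-→d12:H1→d13:- -> H1
  add 174.196.117.144/28 -> H0 at depth 28
  - 174.196.112.0/20 clear@20
  add 162.104.175.88/32 -> H3 at depth 32
  - 176.86.134.128/27 clear@27
  lookup 174.192.0.1: bits 1010111011000 walk d0:H3→d1:-→d2:-→d3:-→d4:-→d5:-→d6:-→d7:-→d8:-→d9:-→d10:-→d11:-→d12:H1→d13:- -> H1
  add 0.0.0.0/0 -> H0 at depth 0
  add 168.0.0.0/5 -> H0 at depth 5
  add 162.104.175.0/24 -> H2 at depth 24
  add 162.0.0.0/8 -> H2 at depth 8
  add 174.0.0.0/8 -> H3 at depth 8
  lookup 174.196.117.0: bits 101011101100010001110101 walk d0:H0→d1:-→d2:-→d3:-→d4:-→d5:H0→d6:-→d7:-→d8:H3→d9:-→d10:-→d11:-→d12:H1→d13:-→d14:-→d15:-→d16:H5→d17:-→d18:-→d19:-→d20:-→d21:-→d22:-→d23:-→d24:H4 -> H4
  lookup 162.104.0.2: bits 1010001001101000 walk d0:H0→d1:-→d2:-→d3:-→d4:-→d5:-→d6:-→d7:-→d8:H2→d9:-→d10:-→d11:-→d12:-→d13:-→d14:-→d15:-→d16:H3 -> H3
  lookup 174.196.20.85: bits 10101110110001000 walk d0:H0→d1:-→d2:-→d3:-→d4:-→d5:H0→d6:-→d7:-→d8:H3→d9:-→d10:-→d11:-→d12:H1→d13:-→d14:-→d15:-→d16:H5→d17:- -> H5
  add 176.86.128.0/20 -> H2 at depth 20

== LOOKUPS ==
["H3","H3","H3","H5","H3","H1","H1","H1","H1","H4","H3","H5"]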